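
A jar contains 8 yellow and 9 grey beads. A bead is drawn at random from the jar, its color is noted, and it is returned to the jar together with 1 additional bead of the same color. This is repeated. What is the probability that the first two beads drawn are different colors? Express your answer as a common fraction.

8/17

Either grey then yellow, or yellow then grey; after the first draw the total is 18.
P = (9/17)·(8/18) + (8/17)·(9/18) = 8/17 ≈ 0.4706.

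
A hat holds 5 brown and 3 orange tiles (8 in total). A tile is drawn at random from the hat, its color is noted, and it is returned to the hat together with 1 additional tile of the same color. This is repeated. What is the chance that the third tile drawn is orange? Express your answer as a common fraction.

3/8

Sum over the four possibilities for the first two draws (orange/not-orange each), tracking how the orange count and total change by +1 per draw.
P(third is orange) = 3/8 ≈ 0.3750. (In a Pólya urn every draw has the same marginal probability 3/8.)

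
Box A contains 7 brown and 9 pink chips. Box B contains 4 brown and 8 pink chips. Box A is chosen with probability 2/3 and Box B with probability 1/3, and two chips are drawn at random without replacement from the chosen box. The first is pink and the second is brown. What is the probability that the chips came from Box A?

693/1013

P(E | Box A) = 21/80; P(E | Box B) = 8/33.
P(E) = 2/3·21/80 + 1/3·8/33 = 1013/3960.
By Bayes' rule, P(Box A | E) = 7/40 / 1013/3960 = 693/1013 ≈ 0.6841.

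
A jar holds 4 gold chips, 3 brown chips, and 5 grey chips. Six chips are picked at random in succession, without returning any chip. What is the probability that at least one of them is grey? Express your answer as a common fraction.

Use the complement: P(at least one grey) = 1 − P(no grey).
P(none) = C(7,6)/C(12,6) = 7/924.
So P = 1 − 7/924 = 131/132 ≈ 0.9924.

131/132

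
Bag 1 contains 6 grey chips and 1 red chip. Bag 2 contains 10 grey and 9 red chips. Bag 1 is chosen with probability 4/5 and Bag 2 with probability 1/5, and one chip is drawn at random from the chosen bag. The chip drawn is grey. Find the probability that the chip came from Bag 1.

228/263

P(grey | Bag 1) = 6/7; P(grey | Bag 2) = 10/19.
P(grey) = 4/5·6/7 + 1/5·10/19 = 526/665.
By Bayes' rule, P(Bag 1 | grey) = 24/35 / 526/665 = 228/263 ≈ 0.8669.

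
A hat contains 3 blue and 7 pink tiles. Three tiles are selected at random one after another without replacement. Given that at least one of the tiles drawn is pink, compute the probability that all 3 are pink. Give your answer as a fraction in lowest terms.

P(all 3 pink) = C(7,3)/C(10,3) = 7/24; P(at least one pink) = 1 − C(3,3)/C(10,3) = 119/120.
Since 'all 3 pink' ⊆ 'at least one pink', P(all 3 | at least one) = 7/24 / 119/120 = 5/17 ≈ 0.2941.

5/17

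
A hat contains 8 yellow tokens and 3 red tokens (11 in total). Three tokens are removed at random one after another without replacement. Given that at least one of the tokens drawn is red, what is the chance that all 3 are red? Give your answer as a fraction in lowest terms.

1/109

P(all 3 red) = C(3,3)/C(11,3) = 1/165; P(at least one red) = 1 − C(8,3)/C(11,3) = 109/165.
Since 'all 3 red' ⊆ 'at least one red', P(all 3 | at least one) = 1/165 / 109/165 = 1/109 ≈ 0.0092.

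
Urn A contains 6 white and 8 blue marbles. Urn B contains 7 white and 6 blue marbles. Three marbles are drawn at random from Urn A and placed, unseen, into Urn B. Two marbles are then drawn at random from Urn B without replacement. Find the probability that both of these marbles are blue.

Condition on how many of the transferred marbles are blue (from Urn A: 8 blue of 14; then Urn B has 16 total).
  0 blue: C(8,0)C(6,3)/C(14,3) = 5/91; then P = C(6,2)/C(16,2) = 1/8
  1 blue: C(8,1)C(6,2)/C(14,3) = 30/91; then P = C(7,2)/C(16,2) = 7/40
  2 blue: C(8,2)C(6,1)/C(14,3) = 6/13; then P = C(8,2)/C(16,2) = 7/30
  3 blue: C(8,3)C(6,0)/C(14,3) = 2/13; then P = C(9,2)/C(16,2) = 3/10
P(both blue) = 159/728 ≈ 0.2184.

159/728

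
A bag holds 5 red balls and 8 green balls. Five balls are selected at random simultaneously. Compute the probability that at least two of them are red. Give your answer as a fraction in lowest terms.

Sum the hypergeometric tail for j = 2,…,5 red balls.
Favorable = C(5,2)·C(8,3) + C(5,3)·C(8,2) + C(5,4)·C(8,1) + C(5,5)·C(8,0) = 881; total = C(13,5) = 1287.
P = 881/1287 = 881/1287 ≈ 0.6845.

881/1287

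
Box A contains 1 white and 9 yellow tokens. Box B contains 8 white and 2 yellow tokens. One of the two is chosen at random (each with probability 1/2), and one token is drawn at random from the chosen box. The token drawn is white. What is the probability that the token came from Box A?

P(white | Box A) = 1/10; P(white | Box B) = 4/5.
P(white) = 1/2·1/10 + 1/2·4/5 = 9/20.
By Bayes' rule, P(Box A | white) = 1/20 / 9/20 = 1/9 ≈ 0.1111.

1/9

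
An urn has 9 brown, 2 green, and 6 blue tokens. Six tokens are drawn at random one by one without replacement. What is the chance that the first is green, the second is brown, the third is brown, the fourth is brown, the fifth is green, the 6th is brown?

3/4420

Multiply the conditional probability of each draw in order, without replacement, so each draw removes one from its color and from the total.
P = (2/17) · (9/16) · (8/15) · (7/14) · (1/13) · (6/12) = 3/4420 ≈ 0.0007.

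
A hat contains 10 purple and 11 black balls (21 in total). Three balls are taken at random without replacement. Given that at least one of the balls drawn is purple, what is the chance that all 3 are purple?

24/233

P(all 3 purple) = C(10,3)/C(21,3) = 12/133; P(at least one purple) = 1 − C(11,3)/C(21,3) = 233/266.
Since 'all 3 purple' ⊆ 'at least one purple', P(all 3 | at least one) = 12/133 / 233/266 = 24/233 ≈ 0.1030.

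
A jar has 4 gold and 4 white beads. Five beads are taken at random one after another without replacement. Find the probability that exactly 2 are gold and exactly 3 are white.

3/7

Unordered draws without replacement: count favorable combinations over C(8,5).
Favorable = C(4,2) · C(4,3) = 24; total = C(8,5) = 56.
P = 24/56 = 3/7 ≈ 0.4286.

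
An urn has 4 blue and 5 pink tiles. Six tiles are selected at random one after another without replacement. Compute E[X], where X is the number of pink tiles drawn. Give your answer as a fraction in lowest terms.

10/3

By linearity of expectation, E[X] = Σ P(draw i is pink); by symmetry each draw (even without replacement) has P(pink) = 5/9.
E[X] = 6 · 5/9 = 10/3 ≈ 3.3333.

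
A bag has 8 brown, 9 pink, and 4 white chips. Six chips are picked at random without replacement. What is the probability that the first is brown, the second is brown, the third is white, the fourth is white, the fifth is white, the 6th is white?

1/29070

Multiply the conditional probability of each draw in order, without replacement, so each draw removes one from its color and from the total.
P = (8/21) · (7/20) · (4/19) · (3/18) · (2/17) · (1/16) = 1/29070 ≈ 0.0000.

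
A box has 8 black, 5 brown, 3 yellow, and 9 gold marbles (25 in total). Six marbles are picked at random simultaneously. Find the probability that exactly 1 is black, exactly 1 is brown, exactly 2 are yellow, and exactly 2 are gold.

216/8855

Unordered draws without replacement: count favorable combinations over C(25,6).
Favorable = C(8,1) · C(5,1) · C(3,2) · C(9,2) = 4320; total = C(25,6) = 177100.
P = 4320/177100 = 216/8855 ≈ 0.0244.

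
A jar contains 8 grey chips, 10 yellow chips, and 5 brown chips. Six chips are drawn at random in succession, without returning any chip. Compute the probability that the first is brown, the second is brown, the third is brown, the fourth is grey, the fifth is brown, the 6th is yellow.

40/302841

Multiply the conditional probability of each draw in order, without replacement, so each draw removes one from its color and from the total.
P = (5/23) · (4/22) · (3/21) · (8/20) · (2/19) · (10/18) = 40/302841 ≈ 0.0001.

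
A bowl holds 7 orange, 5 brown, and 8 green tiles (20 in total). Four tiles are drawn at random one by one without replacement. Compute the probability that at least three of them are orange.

98/969

Sum the hypergeometric tail for j = 3,…,4 orange tiles.
Favorable = C(7,3)·C(13,1) + C(7,4)·C(13,0) = 490; total = C(20,4) = 4845.
P = 490/4845 = 98/969 ≈ 0.1011.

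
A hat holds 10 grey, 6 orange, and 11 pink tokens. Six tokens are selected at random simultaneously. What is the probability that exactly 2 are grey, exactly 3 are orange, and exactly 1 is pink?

10/299

Unordered draws without replacement: count favorable combinations over C(27,6).
Favorable = C(10,2) · C(6,3) · C(11,1) = 9900; total = C(27,6) = 296010.
P = 9900/296010 = 10/299 ≈ 0.0334.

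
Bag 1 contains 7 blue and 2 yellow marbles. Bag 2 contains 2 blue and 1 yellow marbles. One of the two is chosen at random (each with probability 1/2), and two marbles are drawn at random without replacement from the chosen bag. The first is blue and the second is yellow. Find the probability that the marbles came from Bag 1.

7/19

P(E | Bag 1) = 7/36; P(E | Bag 2) = 1/3.
P(E) = 1/2·7/36 + 1/2·1/3 = 19/72.
By Bayes' rule, P(Bag 1 | E) = 7/72 / 19/72 = 7/19 ≈ 0.3684.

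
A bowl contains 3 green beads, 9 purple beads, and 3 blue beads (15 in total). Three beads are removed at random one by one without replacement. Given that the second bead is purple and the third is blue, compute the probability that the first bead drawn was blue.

2/13

P(first=blue and the second bead is purple and the third is blue) = (3/15)·(9/14)·(2/13) = 9/455.
P(E) = Σ over first color = 27/910 + 36/455 + 9/455 = 9/70.
By Bayes, P(first=blue | E) = 9/455 / 9/70 = 2/13 ≈ 0.1538.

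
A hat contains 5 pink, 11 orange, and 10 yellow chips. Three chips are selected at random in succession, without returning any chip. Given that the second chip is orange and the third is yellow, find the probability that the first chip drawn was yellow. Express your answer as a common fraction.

P(first=yellow and the second chip is orange and the third is yellow) = (10/26)·(11/25)·(9/24) = 33/520.
P(E) = Σ over first color = 11/312 + 11/156 + 33/520 = 11/65.
By Bayes, P(first=yellow | E) = 33/520 / 11/65 = 3/8 ≈ 0.3750.

3/8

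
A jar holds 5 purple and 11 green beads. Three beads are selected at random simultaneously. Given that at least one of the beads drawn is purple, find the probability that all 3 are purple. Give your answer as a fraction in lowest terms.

P(all 3 purple) = C(5,3)/C(16,3) = 1/56; P(at least one purple) = 1 − C(11,3)/C(16,3) = 79/112.
Since 'all 3 purple' ⊆ 'at least one purple', P(all 3 | at least one) = 1/56 / 79/112 = 2/79 ≈ 0.0253.

2/79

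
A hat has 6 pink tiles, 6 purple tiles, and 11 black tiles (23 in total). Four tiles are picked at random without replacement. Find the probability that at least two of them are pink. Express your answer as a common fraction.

Sum the hypergeometric tail for j = 2,…,4 pink tiles.
Favorable = C(6,2)·C(17,2) + C(6,3)·C(17,1) + C(6,4)·C(17,0) = 2395; total = C(23,4) = 8855.
P = 2395/8855 = 479/1771 ≈ 0.2705.

479/1771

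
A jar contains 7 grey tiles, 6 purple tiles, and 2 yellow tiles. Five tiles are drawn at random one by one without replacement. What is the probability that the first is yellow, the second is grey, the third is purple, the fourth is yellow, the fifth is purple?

1/858

Multiply the conditional probability of each draw in order, without replacement, so each draw removes one from its color and from the total.
P = (2/15) · (7/14) · (6/13) · (1/12) · (5/11) = 1/858 ≈ 0.0012.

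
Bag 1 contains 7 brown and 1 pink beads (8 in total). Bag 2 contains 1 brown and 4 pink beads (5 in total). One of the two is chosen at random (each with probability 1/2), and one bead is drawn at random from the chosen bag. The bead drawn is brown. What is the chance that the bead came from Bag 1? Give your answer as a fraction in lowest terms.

35/43

P(brown | Bag 1) = 7/8; P(brown | Bag 2) = 1/5.
P(brown) = 1/2·7/8 + 1/2·1/5 = 43/80.
By Bayes' rule, P(Bag 1 | brown) = 7/16 / 43/80 = 35/43 ≈ 0.8140.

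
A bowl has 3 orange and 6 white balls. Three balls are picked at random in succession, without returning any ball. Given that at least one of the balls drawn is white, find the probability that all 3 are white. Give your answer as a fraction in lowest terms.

20/83

P(all 3 white) = C(6,3)/C(9,3) = 5/21; P(at least one white) = 1 − C(3,3)/C(9,3) = 83/84.
Since 'all 3 white' ⊆ 'at least one white', P(all 3 | at least one) = 5/21 / 83/84 = 20/83 ≈ 0.2410.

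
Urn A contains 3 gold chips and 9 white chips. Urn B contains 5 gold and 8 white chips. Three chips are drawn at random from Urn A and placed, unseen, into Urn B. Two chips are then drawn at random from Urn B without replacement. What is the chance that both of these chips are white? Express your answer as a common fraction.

131/330

Condition on how many of the transferred chips are white (from Urn A: 9 white of 12; then Urn B has 16 total).
  0 white: C(9,0)C(3,3)/C(12,3) = 1/220; then P = C(8,2)/C(16,2) = 7/30
  1 white: C(9,1)C(3,2)/C(12,3) = 27/220; then P = C(9,2)/C(16,2) = 3/10
  2 white: C(9,2)C(3,1)/C(12,3) = 27/55; then P = C(10,2)/C(16,2) = 3/8
  3 white: C(9,3)C(3,0)/C(12,3) = 21/55; then P = C(11,2)/C(16,2) = 11/24
P(both white) = 131/330 ≈ 0.3970.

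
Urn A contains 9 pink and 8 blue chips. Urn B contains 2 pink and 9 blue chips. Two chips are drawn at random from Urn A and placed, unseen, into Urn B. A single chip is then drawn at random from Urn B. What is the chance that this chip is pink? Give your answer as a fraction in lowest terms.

Condition on how many of the transferred chips are pink (from Urn A: 9 pink of 17; then Urn B has 13 total).
  0 pink: C(9,0)C(8,2)/C(17,2) = 7/34; then P = 2/13
  1 pink: C(9,1)C(8,1)/C(17,2) = 9/17; then P = 3/13
  2 pink: C(9,2)C(8,0)/C(17,2) = 9/34; then P = 4/13
P(pink from Urn B) = 4/17 ≈ 0.2353.

4/17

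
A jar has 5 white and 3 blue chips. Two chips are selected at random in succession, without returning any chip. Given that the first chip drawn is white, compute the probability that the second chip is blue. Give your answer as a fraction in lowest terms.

3/7

After removing 1 white, the jar has 3 blue out of 7 remaining.
P(second is blue | given) = 3/7 ≈ 0.4286.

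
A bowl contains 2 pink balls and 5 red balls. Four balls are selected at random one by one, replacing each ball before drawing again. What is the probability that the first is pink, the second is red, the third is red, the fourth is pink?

Multiply the conditional probability of each draw in order, with replacement (the composition resets each draw).
P = (2/7) · (5/7) · (5/7) · (2/7) = 100/2401 ≈ 0.0416.

100/2401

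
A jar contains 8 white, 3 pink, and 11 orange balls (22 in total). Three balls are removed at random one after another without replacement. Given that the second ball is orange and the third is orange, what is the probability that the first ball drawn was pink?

3/20

P(first=pink and the second ball is orange and the third is orange) = (3/22)·(11/21)·(10/20) = 1/28.
P(E) = Σ over first color = 2/21 + 1/28 + 3/28 = 5/21.
By Bayes, P(first=pink | E) = 1/28 / 5/21 = 3/20 ≈ 0.1500.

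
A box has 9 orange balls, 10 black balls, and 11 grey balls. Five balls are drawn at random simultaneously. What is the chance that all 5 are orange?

Unordered draws without replacement: count favorable combinations over C(30,5).
Favorable = C(9,5) · C(10,0) · C(11,0) = 126; total = C(30,5) = 142506.
P = 126/142506 = 1/1131 ≈ 0.0009.

1/1131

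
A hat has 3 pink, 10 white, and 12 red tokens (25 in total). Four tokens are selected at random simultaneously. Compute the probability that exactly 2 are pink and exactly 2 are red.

Unordered draws without replacement: count favorable combinations over C(25,4).
Favorable = C(3,2) · C(10,0) · C(12,2) = 198; total = C(25,4) = 12650.
P = 198/12650 = 9/575 ≈ 0.0157.

9/575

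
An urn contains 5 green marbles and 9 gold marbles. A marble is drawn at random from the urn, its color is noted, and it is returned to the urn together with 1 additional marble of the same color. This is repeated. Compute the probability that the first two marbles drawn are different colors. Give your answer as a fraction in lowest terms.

Either green then gold, or gold then green; after the first draw the total is 15.
P = (5/14)·(9/15) + (9/14)·(5/15) = 3/7 ≈ 0.4286.

3/7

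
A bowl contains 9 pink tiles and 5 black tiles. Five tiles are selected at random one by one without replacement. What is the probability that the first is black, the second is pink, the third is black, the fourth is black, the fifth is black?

9/2002

Multiply the conditional probability of each draw in order, without replacement, so each draw removes one from its color and from the total.
P = (5/14) · (9/13) · (4/12) · (3/11) · (2/10) = 9/2002 ≈ 0.0045.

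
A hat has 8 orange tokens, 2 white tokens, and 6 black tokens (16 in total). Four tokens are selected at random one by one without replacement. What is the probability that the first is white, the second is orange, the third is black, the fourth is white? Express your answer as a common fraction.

1/455

Multiply the conditional probability of each draw in order, without replacement, so each draw removes one from its color and from the total.
P = (2/16) · (8/15) · (6/14) · (1/13) = 1/455 ≈ 0.0022.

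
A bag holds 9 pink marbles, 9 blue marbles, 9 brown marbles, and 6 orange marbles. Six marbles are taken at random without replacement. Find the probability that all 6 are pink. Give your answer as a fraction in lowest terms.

Unordered draws without replacement: count favorable combinations over C(33,6).
Favorable = C(9,6) · C(9,0) · C(9,0) · C(6,0) = 84; total = C(33,6) = 1107568.
P = 84/1107568 = 3/39556 ≈ 0.0001.

3/39556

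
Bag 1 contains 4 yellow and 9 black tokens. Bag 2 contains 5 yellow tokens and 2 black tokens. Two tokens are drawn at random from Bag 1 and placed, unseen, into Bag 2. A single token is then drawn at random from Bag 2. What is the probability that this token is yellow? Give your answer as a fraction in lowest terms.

73/117

Condition on how many of the transferred tokens are yellow (from Bag 1: 4 yellow of 13; then Bag 2 has 9 total).
  0 yellow: C(4,0)C(9,2)/C(13,2) = 6/13; then P = 5/9
  1 yellow: C(4,1)C(9,1)/C(13,2) = 6/13; then P = 6/9
  2 yellow: C(4,2)C(9,0)/C(13,2) = 1/13; then P = 7/9
P(yellow from Bag 2) = 73/117 ≈ 0.6239.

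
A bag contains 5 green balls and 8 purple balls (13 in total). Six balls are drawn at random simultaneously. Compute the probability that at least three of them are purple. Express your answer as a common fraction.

Sum the hypergeometric tail for j = 3,…,6 purple balls.
Favorable = C(8,3)·C(5,3) + C(8,4)·C(5,2) + C(8,5)·C(5,1) + C(8,6)·C(5,0) = 1568; total = C(13,6) = 1716.
P = 1568/1716 = 392/429 ≈ 0.9138.

392/429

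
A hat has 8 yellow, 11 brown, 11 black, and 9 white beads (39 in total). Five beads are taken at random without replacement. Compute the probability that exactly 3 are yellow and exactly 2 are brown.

440/82251

Unordered draws without replacement: count favorable combinations over C(39,5).
Favorable = C(8,3) · C(11,2) · C(11,0) · C(9,0) = 3080; total = C(39,5) = 575757.
P = 3080/575757 = 440/82251 ≈ 0.0053.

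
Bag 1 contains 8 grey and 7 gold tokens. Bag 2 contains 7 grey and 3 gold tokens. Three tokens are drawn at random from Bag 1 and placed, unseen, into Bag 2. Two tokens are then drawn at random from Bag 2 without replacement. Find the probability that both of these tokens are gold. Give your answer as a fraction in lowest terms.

1/10

Condition on how many of the transferred tokens are gold (from Bag 1: 7 gold of 15; then Bag 2 has 13 total).
  0 gold: C(7,0)C(8,3)/C(15,3) = 8/65; then P = C(3,2)/C(13,2) = 1/26
  1 gold: C(7,1)C(8,2)/C(15,3) = 28/65; then P = C(4,2)/C(13,2) = 1/13
  2 gold: C(7,2)C(8,1)/C(15,3) = 24/65; then P = C(5,2)/C(13,2) = 5/39
  3 gold: C(7,3)C(8,0)/C(15,3) = 1/13; then P = C(6,2)/C(13,2) = 5/26
P(both gold) = 1/10 ≈ 0.1000.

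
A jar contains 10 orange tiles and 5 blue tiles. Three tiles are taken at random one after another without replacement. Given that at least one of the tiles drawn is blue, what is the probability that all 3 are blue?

P(all 3 blue) = C(5,3)/C(15,3) = 2/91; P(at least one blue) = 1 − C(10,3)/C(15,3) = 67/91.
Since 'all 3 blue' ⊆ 'at least one blue', P(all 3 | at least one) = 2/91 / 67/91 = 2/67 ≈ 0.0299.

2/67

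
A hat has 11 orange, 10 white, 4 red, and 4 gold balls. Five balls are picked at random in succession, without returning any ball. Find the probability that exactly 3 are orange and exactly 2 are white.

165/2639

Unordered draws without replacement: count favorable combinations over C(29,5).
Favorable = C(11,3) · C(10,2) · C(4,0) · C(4,0) = 7425; total = C(29,5) = 118755.
P = 7425/118755 = 165/2639 ≈ 0.0625.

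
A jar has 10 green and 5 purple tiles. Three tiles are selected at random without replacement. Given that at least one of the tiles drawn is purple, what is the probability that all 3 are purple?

P(all 3 purple) = C(5,3)/C(15,3) = 2/91; P(at least one purple) = 1 − C(10,3)/C(15,3) = 67/91.
Since 'all 3 purple' ⊆ 'at least one purple', P(all 3 | at least one) = 2/91 / 67/91 = 2/67 ≈ 0.0299.

2/67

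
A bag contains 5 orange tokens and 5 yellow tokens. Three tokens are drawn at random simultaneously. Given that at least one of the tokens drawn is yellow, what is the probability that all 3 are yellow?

1/11

P(all 3 yellow) = C(5,3)/C(10,3) = 1/12; P(at least one yellow) = 1 − C(5,3)/C(10,3) = 11/12.
Since 'all 3 yellow' ⊆ 'at least one yellow', P(all 3 | at least one) = 1/12 / 11/12 = 1/11 ≈ 0.0909.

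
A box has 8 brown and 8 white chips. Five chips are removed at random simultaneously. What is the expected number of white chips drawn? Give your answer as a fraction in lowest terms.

By linearity of expectation, E[X] = Σ P(draw i is white); by symmetry each draw (even without replacement) has P(white) = 8/16.
E[X] = 5 · 8/16 = 5/2 ≈ 2.5000.

5/2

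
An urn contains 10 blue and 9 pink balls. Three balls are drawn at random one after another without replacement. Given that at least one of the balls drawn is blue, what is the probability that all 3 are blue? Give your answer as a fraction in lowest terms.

8/59

P(all 3 blue) = C(10,3)/C(19,3) = 40/323; P(at least one blue) = 1 − C(9,3)/C(19,3) = 295/323.
Since 'all 3 blue' ⊆ 'at least one blue', P(all 3 | at least one) = 40/323 / 295/323 = 8/59 ≈ 0.1356.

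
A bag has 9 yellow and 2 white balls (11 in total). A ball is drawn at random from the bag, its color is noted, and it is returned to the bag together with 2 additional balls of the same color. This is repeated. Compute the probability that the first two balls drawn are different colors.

Either white then yellow, or yellow then white; after the first draw the total is 13.
P = (2/11)·(9/13) + (9/11)·(2/13) = 36/143 ≈ 0.2517.

36/143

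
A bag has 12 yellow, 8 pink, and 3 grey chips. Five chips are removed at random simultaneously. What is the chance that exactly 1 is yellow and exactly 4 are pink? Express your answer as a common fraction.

Unordered draws without replacement: count favorable combinations over C(23,5).
Favorable = C(12,1) · C(8,4) · C(3,0) = 840; total = C(23,5) = 33649.
P = 840/33649 = 120/4807 ≈ 0.0250.

120/4807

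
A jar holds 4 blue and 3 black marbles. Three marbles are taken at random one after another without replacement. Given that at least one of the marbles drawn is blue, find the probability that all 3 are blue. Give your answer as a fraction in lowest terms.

P(all 3 blue) = C(4,3)/C(7,3) = 4/35; P(at least one blue) = 1 − C(3,3)/C(7,3) = 34/35.
Since 'all 3 blue' ⊆ 'at least one blue', P(all 3 | at least one) = 4/35 / 34/35 = 2/17 ≈ 0.1176.

2/17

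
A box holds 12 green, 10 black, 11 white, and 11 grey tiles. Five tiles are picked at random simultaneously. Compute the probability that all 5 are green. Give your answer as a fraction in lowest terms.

Unordered draws without replacement: count favorable combinations over C(44,5).
Favorable = C(12,5) · C(10,0) · C(11,0) · C(11,0) = 792; total = C(44,5) = 1086008.
P = 792/1086008 = 9/12341 ≈ 0.0007.

9/12341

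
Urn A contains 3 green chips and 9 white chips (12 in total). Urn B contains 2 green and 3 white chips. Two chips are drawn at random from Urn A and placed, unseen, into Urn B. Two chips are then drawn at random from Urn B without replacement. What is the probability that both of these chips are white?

Condition on how many of the transferred chips are white (from Urn A: 9 white of 12; then Urn B has 7 total).
  0 white: C(9,0)C(3,2)/C(12,2) = 1/22; then P = C(3,2)/C(7,2) = 1/7
  1 white: C(9,1)C(3,1)/C(12,2) = 9/22; then P = C(4,2)/C(7,2) = 2/7
  2 white: C(9,2)C(3,0)/C(12,2) = 6/11; then P = C(5,2)/C(7,2) = 10/21
P(both white) = 59/154 ≈ 0.3831.

59/154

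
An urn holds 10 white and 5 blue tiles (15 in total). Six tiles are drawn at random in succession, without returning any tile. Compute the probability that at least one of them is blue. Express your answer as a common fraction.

Use the complement: P(at least one blue) = 1 − P(no blue).
P(none) = C(10,6)/C(15,6) = 210/5005.
So P = 1 − 210/5005 = 137/143 ≈ 0.9580.

137/143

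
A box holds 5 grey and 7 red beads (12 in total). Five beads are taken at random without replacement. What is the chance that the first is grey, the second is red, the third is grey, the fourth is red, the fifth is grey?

7/264

Multiply the conditional probability of each draw in order, without replacement, so each draw removes one from its color and from the total.
P = (5/12) · (7/11) · (4/10) · (6/9) · (3/8) = 7/264 ≈ 0.0265.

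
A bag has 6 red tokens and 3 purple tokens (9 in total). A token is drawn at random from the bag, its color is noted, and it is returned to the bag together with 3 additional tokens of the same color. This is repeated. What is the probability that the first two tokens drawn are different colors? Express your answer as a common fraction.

Either red then purple, or purple then red; after the first draw the total is 12.
P = (6/9)·(3/12) + (3/9)·(6/12) = 1/3 ≈ 0.3333.

1/3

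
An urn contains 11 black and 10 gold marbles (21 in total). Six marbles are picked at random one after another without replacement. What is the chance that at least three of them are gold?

Sum the hypergeometric tail for j = 3,…,6 gold marbles.
Favorable = C(10,3)·C(11,3) + C(10,4)·C(11,2) + C(10,5)·C(11,1) + C(10,6)·C(11,0) = 34332; total = C(21,6) = 54264.
P = 34332/54264 = 2861/4522 ≈ 0.6327.

2861/4522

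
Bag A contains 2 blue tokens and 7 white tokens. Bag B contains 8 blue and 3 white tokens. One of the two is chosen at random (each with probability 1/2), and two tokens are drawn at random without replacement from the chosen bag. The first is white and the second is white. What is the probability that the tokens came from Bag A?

385/421

P(E | Bag A) = 7/12; P(E | Bag B) = 3/55.
P(E) = 1/2·7/12 + 1/2·3/55 = 421/1320.
By Bayes' rule, P(Bag A | E) = 7/24 / 421/1320 = 385/421 ≈ 0.9145.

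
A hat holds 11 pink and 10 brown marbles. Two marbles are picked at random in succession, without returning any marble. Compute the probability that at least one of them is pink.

Use the complement: P(at least one pink) = 1 − P(no pink).
P(none) = C(10,2)/C(21,2) = 45/210.
So P = 1 − 45/210 = 11/14 ≈ 0.7857.

11/14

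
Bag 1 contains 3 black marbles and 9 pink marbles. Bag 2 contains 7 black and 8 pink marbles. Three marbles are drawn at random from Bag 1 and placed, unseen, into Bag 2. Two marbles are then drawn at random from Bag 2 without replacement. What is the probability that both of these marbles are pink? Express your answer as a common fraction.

Condition on how many of the transferred marbles are pink (from Bag 1: 9 pink of 12; then Bag 2 has 18 total).
  0 pink: C(9,0)C(3,3)/C(12,3) = 1/220; then P = C(8,2)/C(18,2) = 28/153
  1 pink: C(9,1)C(3,2)/C(12,3) = 27/220; then P = C(9,2)/C(18,2) = 4/17
  2 pink: C(9,2)C(3,1)/C(12,3) = 27/55; then P = C(10,2)/C(18,2) = 5/17
  3 pink: C(9,3)C(3,0)/C(12,3) = 21/55; then P = C(11,2)/C(18,2) = 55/153
P(both pink) = 524/1683 ≈ 0.3113.

524/1683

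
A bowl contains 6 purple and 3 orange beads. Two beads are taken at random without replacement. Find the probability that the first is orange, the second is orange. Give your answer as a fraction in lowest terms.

1/12

Multiply the conditional probability of each draw in order, without replacement, so each draw removes one from its color and from the total.
P = (3/9) · (2/8) = 1/12 ≈ 0.0833.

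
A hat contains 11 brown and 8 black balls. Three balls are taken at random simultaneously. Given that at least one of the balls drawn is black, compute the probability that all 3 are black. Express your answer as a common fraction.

P(all 3 black) = C(8,3)/C(19,3) = 56/969; P(at least one black) = 1 − C(11,3)/C(19,3) = 268/323.
Since 'all 3 black' ⊆ 'at least one black', P(all 3 | at least one) = 56/969 / 268/323 = 14/201 ≈ 0.0697.

14/201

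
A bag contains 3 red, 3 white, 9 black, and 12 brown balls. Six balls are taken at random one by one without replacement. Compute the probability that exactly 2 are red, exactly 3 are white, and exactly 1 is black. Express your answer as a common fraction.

Unordered draws without replacement: count favorable combinations over C(27,6).
Favorable = C(3,2) · C(3,3) · C(9,1) · C(12,0) = 27; total = C(27,6) = 296010.
P = 27/296010 = 3/32890 ≈ 0.0001.

3/32890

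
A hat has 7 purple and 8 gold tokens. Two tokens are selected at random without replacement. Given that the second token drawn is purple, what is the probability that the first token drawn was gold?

P(first=gold and the second token drawn is purple) = (8/15)·(7/14) = 4/15.
P(the second token drawn is purple) = Σ over first color = 1/5 + 4/15 = 7/15.
By Bayes, P(first=gold | the second token drawn is purple) = 4/15 / 7/15 = 4/7 ≈ 0.5714.

4/7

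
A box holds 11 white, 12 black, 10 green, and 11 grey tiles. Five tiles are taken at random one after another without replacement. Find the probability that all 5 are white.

Unordered draws without replacement: count favorable combinations over C(44,5).
Favorable = C(11,5) · C(12,0) · C(10,0) · C(11,0) = 462; total = C(44,5) = 1086008.
P = 462/1086008 = 3/7052 ≈ 0.0004.

3/7052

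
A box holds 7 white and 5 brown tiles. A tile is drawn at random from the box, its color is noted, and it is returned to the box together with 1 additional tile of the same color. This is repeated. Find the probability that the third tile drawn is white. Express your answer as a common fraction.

Sum over the four possibilities for the first two draws (white/not-white each), tracking how the white count and total change by +1 per draw.
P(third is white) = 7/12 ≈ 0.5833. (In a Pólya urn every draw has the same marginal probability 7/12.)

7/12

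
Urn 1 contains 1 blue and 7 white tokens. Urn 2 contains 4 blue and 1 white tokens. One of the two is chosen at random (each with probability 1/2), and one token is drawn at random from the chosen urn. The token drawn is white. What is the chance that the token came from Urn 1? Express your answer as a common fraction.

P(white | Urn 1) = 7/8; P(white | Urn 2) = 1/5.
P(white) = 1/2·7/8 + 1/2·1/5 = 43/80.
By Bayes' rule, P(Urn 1 | white) = 7/16 / 43/80 = 35/43 ≈ 0.8140.

35/43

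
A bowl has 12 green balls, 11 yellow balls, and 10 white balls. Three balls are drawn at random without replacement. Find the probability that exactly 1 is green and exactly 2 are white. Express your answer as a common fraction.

135/1364

Unordered draws without replacement: count favorable combinations over C(33,3).
Favorable = C(12,1) · C(11,0) · C(10,2) = 540; total = C(33,3) = 5456.
P = 540/5456 = 135/1364 ≈ 0.0990.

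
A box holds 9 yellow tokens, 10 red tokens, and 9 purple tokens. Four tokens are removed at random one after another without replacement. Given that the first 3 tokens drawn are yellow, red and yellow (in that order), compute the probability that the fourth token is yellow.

After removing 2 yellow, 1 red, the box has 7 yellow out of 25 remaining.
P(fourth is yellow | given) = 7/25 ≈ 0.2800.

7/25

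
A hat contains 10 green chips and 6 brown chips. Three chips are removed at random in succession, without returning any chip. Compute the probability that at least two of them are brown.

Sum the hypergeometric tail for j = 2,…,3 brown chips.
Favorable = C(6,2)·C(10,1) + C(6,3)·C(10,0) = 170; total = C(16,3) = 560.
P = 170/560 = 17/56 ≈ 0.3036.

17/56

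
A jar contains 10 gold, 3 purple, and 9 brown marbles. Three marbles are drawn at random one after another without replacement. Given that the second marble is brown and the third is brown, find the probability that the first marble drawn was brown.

7/20

P(first=brown and the second marble is brown and the third is brown) = (9/22)·(8/21)·(7/20) = 3/55.
P(E) = Σ over first color = 6/77 + 9/385 + 3/55 = 12/77.
By Bayes, P(first=brown | E) = 3/55 / 12/77 = 7/20 ≈ 0.3500.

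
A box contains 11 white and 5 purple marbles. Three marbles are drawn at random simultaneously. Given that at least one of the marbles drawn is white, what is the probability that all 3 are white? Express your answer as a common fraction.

P(all 3 white) = C(11,3)/C(16,3) = 33/112; P(at least one white) = 1 − C(5,3)/C(16,3) = 55/56.
Since 'all 3 white' ⊆ 'at least one white', P(all 3 | at least one) = 33/112 / 55/56 = 3/10 ≈ 0.3000.

3/10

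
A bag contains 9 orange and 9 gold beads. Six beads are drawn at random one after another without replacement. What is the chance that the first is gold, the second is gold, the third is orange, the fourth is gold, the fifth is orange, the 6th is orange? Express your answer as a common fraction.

21/1105

Multiply the conditional probability of each draw in order, without replacement, so each draw removes one from its color and from the total.
P = (9/18) · (8/17) · (9/16) · (7/15) · (8/14) · (7/13) = 21/1105 ≈ 0.0190.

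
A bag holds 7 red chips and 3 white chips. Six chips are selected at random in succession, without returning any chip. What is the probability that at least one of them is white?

Use the complement: P(at least one white) = 1 − P(no white).
P(none) = C(7,6)/C(10,6) = 7/210.
So P = 1 − 7/210 = 29/30 ≈ 0.9667.

29/30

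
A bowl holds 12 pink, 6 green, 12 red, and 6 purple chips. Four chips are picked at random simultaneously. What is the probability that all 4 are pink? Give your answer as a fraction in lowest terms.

Unordered draws without replacement: count favorable combinations over C(36,4).
Favorable = C(12,4) · C(6,0) · C(12,0) · C(6,0) = 495; total = C(36,4) = 58905.
P = 495/58905 = 1/119 ≈ 0.0084.

1/119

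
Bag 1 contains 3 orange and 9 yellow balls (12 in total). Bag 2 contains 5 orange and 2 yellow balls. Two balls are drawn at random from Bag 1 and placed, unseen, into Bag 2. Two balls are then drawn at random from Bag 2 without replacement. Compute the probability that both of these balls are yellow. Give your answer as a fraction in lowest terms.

25/198

Condition on how many of the transferred balls are yellow (from Bag 1: 9 yellow of 12; then Bag 2 has 9 total).
  0 yellow: C(9,0)C(3,2)/C(12,2) = 1/22; then P = C(2,2)/C(9,2) = 1/36
  1 yellow: C(9,1)C(3,1)/C(12,2) = 9/22; then P = C(3,2)/C(9,2) = 1/12
  2 yellow: C(9,2)C(3,0)/C(12,2) = 6/11; then P = C(4,2)/C(9,2) = 1/6
P(both yellow) = 25/198 ≈ 0.1263.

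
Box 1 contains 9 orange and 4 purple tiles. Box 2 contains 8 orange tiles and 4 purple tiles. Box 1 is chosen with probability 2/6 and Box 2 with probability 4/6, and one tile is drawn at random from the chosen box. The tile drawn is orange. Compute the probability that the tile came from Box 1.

P(orange | Box 1) = 9/13; P(orange | Box 2) = 2/3.
P(orange) = 1/3·9/13 + 2/3·2/3 = 79/117.
By Bayes' rule, P(Box 1 | orange) = 3/13 / 79/117 = 27/79 ≈ 0.3418.

27/79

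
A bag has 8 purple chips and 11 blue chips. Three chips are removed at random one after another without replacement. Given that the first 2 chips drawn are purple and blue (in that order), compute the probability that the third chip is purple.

After removing 1 purple, 1 blue, the bag has 7 purple out of 17 remaining.
P(third is purple | given) = 7/17 ≈ 0.4118.

7/17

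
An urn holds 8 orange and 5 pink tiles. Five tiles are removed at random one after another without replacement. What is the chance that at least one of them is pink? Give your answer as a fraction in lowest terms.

1231/1287

Use the complement: P(at least one pink) = 1 − P(no pink).
P(none) = C(8,5)/C(13,5) = 56/1287.
So P = 1 − 56/1287 = 1231/1287 ≈ 0.9565.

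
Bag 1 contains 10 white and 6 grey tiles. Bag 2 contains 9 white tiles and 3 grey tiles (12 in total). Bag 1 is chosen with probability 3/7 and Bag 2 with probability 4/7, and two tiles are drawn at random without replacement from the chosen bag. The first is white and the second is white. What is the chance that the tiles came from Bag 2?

P(E | Bag 1) = 3/8; P(E | Bag 2) = 6/11.
P(E) = 3/7·3/8 + 4/7·6/11 = 291/616.
By Bayes' rule, P(Bag 2 | E) = 24/77 / 291/616 = 64/97 ≈ 0.6598.

64/97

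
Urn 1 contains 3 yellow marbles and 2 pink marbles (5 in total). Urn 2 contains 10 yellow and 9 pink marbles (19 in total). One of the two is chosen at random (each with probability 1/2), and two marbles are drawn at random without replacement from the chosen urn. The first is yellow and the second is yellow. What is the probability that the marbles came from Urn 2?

50/107

P(E | Urn 1) = 3/10; P(E | Urn 2) = 5/19.
P(E) = 1/2·3/10 + 1/2·5/19 = 107/380.
By Bayes' rule, P(Urn 2 | E) = 5/38 / 107/380 = 50/107 ≈ 0.4673.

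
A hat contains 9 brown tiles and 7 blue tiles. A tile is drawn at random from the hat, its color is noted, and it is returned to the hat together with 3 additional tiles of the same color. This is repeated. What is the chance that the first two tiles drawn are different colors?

63/152

Either blue then brown, or brown then blue; after the first draw the total is 19.
P = (7/16)·(9/19) + (9/16)·(7/19) = 63/152 ≈ 0.4145.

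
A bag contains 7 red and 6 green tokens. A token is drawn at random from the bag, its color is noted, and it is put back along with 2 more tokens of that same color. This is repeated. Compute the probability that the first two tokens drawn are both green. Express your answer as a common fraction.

16/65

After a green draw the bag holds 8 green out of 15.
P = (6/13)·(8/15) = 16/65 ≈ 0.2462.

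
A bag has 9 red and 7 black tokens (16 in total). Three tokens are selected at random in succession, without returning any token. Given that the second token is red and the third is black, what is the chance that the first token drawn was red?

P(first=red and the second token is red and the third is black) = (9/16)·(8/15)·(7/14) = 3/20.
P(E) = Σ over first color = 3/20 + 9/80 = 21/80.
By Bayes, P(first=red | E) = 3/20 / 21/80 = 4/7 ≈ 0.5714.

4/7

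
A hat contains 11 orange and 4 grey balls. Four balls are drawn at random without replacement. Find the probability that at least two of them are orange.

Sum the hypergeometric tail for j = 2,…,4 orange balls.
Favorable = C(11,2)·C(4,2) + C(11,3)·C(4,1) + C(11,4)·C(4,0) = 1320; total = C(15,4) = 1365.
P = 1320/1365 = 88/91 ≈ 0.9670.

88/91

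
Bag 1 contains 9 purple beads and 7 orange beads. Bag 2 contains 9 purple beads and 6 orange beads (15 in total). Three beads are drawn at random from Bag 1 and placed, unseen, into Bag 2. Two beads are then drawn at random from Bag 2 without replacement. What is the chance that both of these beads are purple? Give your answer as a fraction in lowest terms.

463/1360

Condition on how many of the transferred beads are purple (from Bag 1: 9 purple of 16; then Bag 2 has 18 total).
  0 purple: C(9,0)C(7,3)/C(16,3) = 1/16; then P = C(9,2)/C(18,2) = 4/17
  1 purple: C(9,1)C(7,2)/C(16,3) = 27/80; then P = C(10,2)/C(18,2) = 5/17
  2 purple: C(9,2)C(7,1)/C(16,3) = 9/20; then P = C(11,2)/C(18,2) = 55/153
  3 purple: C(9,3)C(7,0)/C(16,3) = 3/20; then P = C(12,2)/C(18,2) = 22/51
P(both purple) = 463/1360 ≈ 0.3404.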